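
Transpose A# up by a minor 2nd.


Step by step:
minor 2nd: 2 letter names, 1 semitones
Letter: A + 1 → B
Pitch: A# + 1 semitones, spelled as a B → B
= B


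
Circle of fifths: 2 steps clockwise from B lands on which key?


Step by step:
Each clockwise step on the circle of fifths moves up a perfect 5th
From B: B → F#/Gb → Db
= Db


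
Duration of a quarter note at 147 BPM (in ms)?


One quarter-note beat = 60000 / BPM = 60000 / 147 ms
Duration = 60000 / 147
= 408.2 ms


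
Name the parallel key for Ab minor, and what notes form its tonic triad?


Working:
Parallel keys share the same tonic but differ in mode
Ab minor → parallel is Ab major
Tonic triad of Ab major = Ab C Eb
= Ab major; triad = Ab C Eb


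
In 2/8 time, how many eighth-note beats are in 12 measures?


Working:
Time signature 2/8: the bottom number 8 means the eighth note gets one count
The top number 2 means 2 eighth-note beats per measure
Total = 2 × 12 measures
= 24 eighth-note beats


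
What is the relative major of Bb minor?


Solution.
The relative major shares the key signature and is a minor 3rd above the minor tonic
A minor 3rd above Bb is Db
→ relative major of Bb minor is Db major
= Db major


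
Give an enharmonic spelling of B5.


Working:
Enharmonic notes sound the same pitch but are spelled with different letter names
B and A## name the same pitch class
= A##5


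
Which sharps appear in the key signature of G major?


Working:
Sharp major keys follow the circle of fifths: C(0), G(1), D(2), A(3), E(4), B(5), F#(6), C#(7)
G major has 1 sharp
Order of sharps: F# C# G# D# A# E# B# → first 1: F#
= F#


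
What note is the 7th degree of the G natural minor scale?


Reasoning:
Natural minor scale pattern: W-H-W-W-H-W-W (2-1-2-2-1-2-2 semitones)
Starting from G:
  G + 2 semitones → A
  A + 1 semitone → Bb
  Bb + 2 semitones → C
  C + 2 semitones → D
  D + 1 semitone → Eb
  Eb + 2 semitones → F
  F + 2 semitones → G
Scale: G A Bb C D Eb F
Degree 7 = F


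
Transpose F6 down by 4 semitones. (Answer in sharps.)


Step by step:
F6: chromatic position 5 in octave 6 → absolute = 6×12 + 5 = 77
Transpose down 4: 77 - 4 = 73
73 = 6×12 + 1 → C# in octave 6
Result = C#6


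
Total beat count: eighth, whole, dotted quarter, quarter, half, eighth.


Step by step:
Beat values:
  eighth = 0.5 beats
  whole = 4 beats
  dotted quarter = 1.5 beats
  quarter = 1 beat
  half = 2 beats
  eighth = 0.5 beats
Sum = 0.5 + 4 + 1.5 + 1 + 2 + 0.5
= 9.5 beats


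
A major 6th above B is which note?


Step by step:
A 6th spans 6 letter names, so from B we land on G
A major 6th = 9 semitones above B
Spell G at that pitch: G#
= G#


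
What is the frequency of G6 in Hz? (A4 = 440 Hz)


Let's work it out.
f = 440 × 2^(n/12) where n = semitones from A4
G6: 22 semitones from A4
f = 440 × 2^(22/12)
f = 1567.98 Hz


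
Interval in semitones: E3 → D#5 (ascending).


Solution.
Absolute semitone position = octave×12 + chromatic position
E3: 3×12 + 4 = 40
D#5: 5×12 + 3 = 63
Difference = 63 - 40 = 23
= 23 semitones


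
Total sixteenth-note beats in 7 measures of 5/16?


Time signature 5/16: the bottom number 16 means the sixteenth note gets one count
The top number 5 means 5 sixteenth-note beats per measure
Total = 5 × 7 measures
= 35 sixteenth-note beats


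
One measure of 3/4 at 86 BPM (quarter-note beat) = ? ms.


Quarter-note beat duration = 60000 / 86 ms
Beats per measure (3/4) = 3
One measure = 3 × 60000 / 86 = 180000 / 86 ms
= 2093.0 ms


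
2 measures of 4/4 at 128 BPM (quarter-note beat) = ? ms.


Step by step:
Quarter-note beat duration = 60000 / 128 ms
Beats per measure (4/4) = 4
One measure = 4 × 60000 / 128 = 240000 / 128 ms
2 measures = 2 × 240000 / 128 = 480000 / 128
= 3750.0 ms


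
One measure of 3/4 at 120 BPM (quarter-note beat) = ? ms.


Working:
Quarter-note beat duration = 60000 / 120 ms
Beats per measure (3/4) = 3
One measure = 3 × 60000 / 120 = 180000 / 120 ms
= 1500.0 ms


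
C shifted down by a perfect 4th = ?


perfect 4th: 4 letter names, 5 semitones
Letter: C - 3 → G
Pitch: C - 5 semitones, spelled as a G → G
= G


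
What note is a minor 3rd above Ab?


A 3rd spans 3 letter names, so from A we land on C
A minor 3rd = 3 semitones above Ab
Spell C at that pitch: Cb
= Cb


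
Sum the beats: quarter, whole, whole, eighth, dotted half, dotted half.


Step by step:
Beat values:
  quarter = 1 beat
  whole = 4 beats
  whole = 4 beats
  eighth = 0.5 beats
  dotted half = 3 beats
  dotted half = 3 beats
Sum = 1 + 4 + 4 + 0.5 + 3 + 3
= 15.5 beats


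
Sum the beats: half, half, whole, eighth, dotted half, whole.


Beat values:
  half = 2 beats
  half = 2 beats
  whole = 4 beats
  eighth = 0.5 beats
  dotted half = 3 beats
  whole = 4 beats
Sum = 2 + 2 + 4 + 0.5 + 3 + 4
= 15.5 beats


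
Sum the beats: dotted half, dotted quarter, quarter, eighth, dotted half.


Reasoning:
Beat values:
  dotted half = 3 beats
  dotted quarter = 1.5 beats
  quarter = 1 beat
  eighth = 0.5 beats
  dotted half = 3 beats
Sum = 3 + 1.5 + 1 + 0.5 + 3
= 9 beats


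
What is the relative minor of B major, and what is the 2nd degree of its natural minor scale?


Working:
The relative minor shares the major's key signature and starts on its 6th degree
6th degree = a major 6th above the tonic; a major 6th above B is G#
→ relative minor of B major is G# minor
G# natural minor scale: G# A# B C# D# E F#
= G# minor; 2nd degree = A#


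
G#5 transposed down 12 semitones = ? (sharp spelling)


Reasoning:
G#5: chromatic position 8 in octave 5 → absolute = 5×12 + 8 = 68
Transpose down 12: 68 - 12 = 56
56 = 4×12 + 8 → G# in octave 4
Result = G#4


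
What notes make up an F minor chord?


Reasoning:
Minor triad = root + minor 3rd (3 semitones) + perfect 5th (7 semitones)
A triad on F stacks thirds, so the chord tones use letter names F-A-C
Root: F
Minor 3rd above F: Ab
Perfect 5th above F: C
Chord = F Ab C


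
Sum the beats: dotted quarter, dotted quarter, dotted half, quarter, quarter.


Step by step:
Beat values:
  dotted quarter = 1.5 beats
  dotted quarter = 1.5 beats
  dotted half = 3 beats
  quarter = 1 beat
  quarter = 1 beat
Sum = 1.5 + 1.5 + 3 + 1 + 1
= 8 beats


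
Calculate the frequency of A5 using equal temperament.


Solution.
f = 440 × 2^(n/12) where n = semitones from A4
A5: 12 semitones from A4
f = 440 × 2^(12/12)
f = 880.00 Hz


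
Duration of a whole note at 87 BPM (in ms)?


Let's work it out.
One quarter-note beat = 60000 / BPM = 60000 / 87 ms
Whole note = 4 × quarter note
Duration = 4 × 60000 / 87 = 240000 / 87
= 2758.6 ms


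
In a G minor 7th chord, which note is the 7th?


Solution.
Minor 7th chord = root + minor 3rd + perfect 5th + minor 7th
Seventh chords stack in thirds, so the letter names are G-B-D-F
Root: G
Minor 3rd above G: Bb
Perfect 5th above G: D
Minor 7th above G: F
The 7th = F


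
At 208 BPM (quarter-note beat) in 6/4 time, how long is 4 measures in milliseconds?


Quarter-note beat duration = 60000 / 208 ms
Beats per measure (6/4) = 6
One measure = 6 × 60000 / 208 = 360000 / 208 ms
4 measures = 4 × 360000 / 208 = 1440000 / 208
= 6923.1 ms


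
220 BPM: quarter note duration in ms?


Solution.
One quarter-note beat = 60000 / BPM = 60000 / 220 ms
Duration = 60000 / 220
= 272.7 ms


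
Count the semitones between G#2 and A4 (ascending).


Working:
Absolute semitone position = octave×12 + chromatic position
G#2: 2×12 + 8 = 32
A4: 4×12 + 9 = 57
Difference = 57 - 32 = 25
= 25 semitones


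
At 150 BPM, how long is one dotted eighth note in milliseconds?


One quarter-note beat = 60000 / BPM = 60000 / 150 ms
Dotted eighth note = 3/4 × quarter note
Duration = 3/4 × 60000 / 150 = 45000 / 150
= 300.0 ms


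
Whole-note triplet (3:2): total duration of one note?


Triplet: 3 notes occupy the space of 2 whole notes
Space = 2 × 4 = 8 beats
Each triplet note = 8 / 3 = 8/3 beats
= 8/3 beats


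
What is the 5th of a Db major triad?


Major triad = root + major 3rd (4 semitones) + perfect 5th (7 semitones)
A triad on Db stacks thirds, so the chord tones use letter names D-F-A
Root: Db
Major 3rd above Db: F
Perfect 5th above Db: Ab
The 5th = Ab


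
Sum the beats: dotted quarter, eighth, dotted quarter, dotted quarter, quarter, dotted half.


Let's work it out.
Beat values:
  dotted quarter = 1.5 beats
  eighth = 0.5 beats
  dotted quarter = 1.5 beats
  dotted quarter = 1.5 beats
  quarter = 1 beat
  dotted half = 3 beats
Sum = 1.5 + 0.5 + 1.5 + 1.5 + 1 + 3
= 9 beats


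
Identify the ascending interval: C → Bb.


Solution.
Letter names: C → B spans 7 letter names → a 7th
Semitones: C → Bb = 10 half-steps
A 7th of 10 semitones is a minor 7th
= minor 7th


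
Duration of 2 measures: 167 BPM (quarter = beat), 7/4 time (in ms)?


Solution.
Quarter-note beat duration = 60000 / 167 ms
Beats per measure (7/4) = 7
One measure = 7 × 60000 / 167 = 420000 / 167 ms
2 measures = 2 × 420000 / 167 = 840000 / 167
= 5029.9 ms


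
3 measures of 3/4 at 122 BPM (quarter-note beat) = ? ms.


Solution.
Quarter-note beat duration = 60000 / 122 ms
Beats per measure (3/4) = 3
One measure = 3 × 60000 / 122 = 180000 / 122 ms
3 measures = 3 × 180000 / 122 = 540000 / 122
= 4426.2 ms


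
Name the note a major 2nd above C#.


A 2nd spans 2 letter names, so from C we land on D
A major 2nd = 2 semitones above C#
Spell D at that pitch: D#
= D#


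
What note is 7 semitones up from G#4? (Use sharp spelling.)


Solution.
G#4: chromatic position 8 in octave 4 → absolute = 4×12 + 8 = 56
Transpose up 7: 56 + 7 = 63
63 = 5×12 + 3 → D# in octave 5
Result = D#5


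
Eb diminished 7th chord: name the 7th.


Step by step:
Diminished 7th chord = root + minor 3rd + diminished 5th + diminished 7th
Seventh chords stack in thirds, so the letter names are E-G-B-D
Root: Eb
Minor 3rd above Eb: Gb
Diminished 5th above Eb: Bbb
Diminished 7th above Eb: Dbb
The 7th = Dbb


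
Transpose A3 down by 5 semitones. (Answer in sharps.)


A3: chromatic position 9 in octave 3 → absolute = 3×12 + 9 = 45
Transpose down 5: 45 - 5 = 40
40 = 3×12 + 4 → E in octave 3
Result = E3


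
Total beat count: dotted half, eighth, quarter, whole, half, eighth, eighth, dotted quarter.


Beat values:
  dotted half = 3 beats
  eighth = 0.5 beats
  quarter = 1 beat
  whole = 4 beats
  half = 2 beats
  eighth = 0.5 beats
  eighth = 0.5 beats
  dotted quarter = 1.5 beats
Sum = 3 + 0.5 + 1 + 4 + 2 + 0.5 + 0.5 + 1.5
= 13 beats


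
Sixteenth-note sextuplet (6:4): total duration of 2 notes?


Sextuplet: 6 notes occupy the space of 4 sixteenth notes
Space = 4 × 1/4 = 1 beat
Each sextuplet note = 1 / 6 = 1/6 beats
2 notes = 2 × 1/6 = 1/3
= 1/3 beats


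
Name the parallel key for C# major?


Parallel keys share the same tonic but differ in mode
C# major → parallel is C# minor
= C# minor


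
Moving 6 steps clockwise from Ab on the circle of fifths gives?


Step by step:
Each clockwise step on the circle of fifths moves up a perfect 5th
From Ab: Ab → Eb → Bb → F → C → G → D
= D


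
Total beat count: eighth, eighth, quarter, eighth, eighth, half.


Let's work it out.
Beat values:
  eighth = 0.5 beats
  eighth = 0.5 beats
  quarter = 1 beat
  eighth = 0.5 beats
  eighth = 0.5 beats
  half = 2 beats
Sum = 0.5 + 0.5 + 1 + 0.5 + 0.5 + 2
= 5 beats


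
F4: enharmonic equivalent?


Enharmonic notes sound the same pitch but are spelled with different letter names
F and E# name the same pitch class
= E#4


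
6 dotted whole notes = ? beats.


Step by step:
Base whole note = 4 beats
Dot 1 adds half the previous value: +2
One dotted whole = 4 + 2 = 6
6 of them = 6 × 6 = 36
= 36 beats


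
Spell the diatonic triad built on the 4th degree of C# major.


Solution.
C# major scale: C# D# E# F# G# A# B#
Diatonic triad on degree 4 stacks scale notes 4, 6, 1: F# A# C#
F#→A# = 4 semitones; F#→C# = 7 semitones → major triad
= F# A# C# (major)


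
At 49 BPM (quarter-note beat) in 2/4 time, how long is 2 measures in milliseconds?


Solution.
Quarter-note beat duration = 60000 / 49 ms
Beats per measure (2/4) = 2
One measure = 2 × 60000 / 49 = 120000 / 49 ms
2 measures = 2 × 120000 / 49 = 240000 / 49
= 4898.0 ms


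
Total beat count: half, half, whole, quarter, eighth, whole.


Beat values:
  half = 2 beats
  half = 2 beats
  whole = 4 beats
  quarter = 1 beat
  eighth = 0.5 beats
  whole = 4 beats
Sum = 2 + 2 + 4 + 1 + 0.5 + 4
= 13.5 beats


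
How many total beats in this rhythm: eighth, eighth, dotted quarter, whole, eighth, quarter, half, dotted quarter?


Beat values:
  eighth = 0.5 beats
  eighth = 0.5 beats
  dotted quarter = 1.5 beats
  whole = 4 beats
  eighth = 0.5 beats
  quarter = 1 beat
  half = 2 beats
  dotted quarter = 1.5 beats
Sum = 0.5 + 0.5 + 1.5 + 4 + 0.5 + 1 + 2 + 1.5
= 11.5 beats


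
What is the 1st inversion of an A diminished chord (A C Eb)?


Solution.
Root position: A C Eb
1st inversion: move root up an octave
Bass note: C
Notes (bottom to top) = C Eb A


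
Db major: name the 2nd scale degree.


Step by step:
Major scale pattern: W-W-H-W-W-W-H (2-2-1-2-2-2-1 semitones)
Starting from Db:
  Db + 2 semitones → Eb
  Eb + 2 semitones → F
  F + 1 semitone → Gb
  Gb + 2 semitones → Ab
  Ab + 2 semitones → Bb
  Bb + 2 semitones → C
  C + 1 semitone → Db
Scale: Db Eb F Gb Ab Bb C
Degree 2 = Eb


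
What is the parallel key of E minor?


Solution.
Parallel keys share the same tonic but differ in mode
E minor → parallel is E major
= E major


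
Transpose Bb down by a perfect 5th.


Reasoning:
perfect 5th: 5 letter names, 7 semitones
Letter: B - 4 → E
Pitch: Bb - 7 semitones, spelled as an E → Eb
= Eb


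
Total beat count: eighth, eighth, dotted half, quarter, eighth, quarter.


Beat values:
  eighth = 0.5 beats
  eighth = 0.5 beats
  dotted half = 3 beats
  quarter = 1 beat
  eighth = 0.5 beats
  quarter = 1 beat
Sum = 0.5 + 0.5 + 3 + 1 + 0.5 + 1
= 6.5 beats


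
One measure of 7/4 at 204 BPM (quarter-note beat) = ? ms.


Solution.
Quarter-note beat duration = 60000 / 204 ms
Beats per measure (7/4) = 7
One measure = 7 × 60000 / 204 = 420000 / 204 ms
= 2058.8 ms


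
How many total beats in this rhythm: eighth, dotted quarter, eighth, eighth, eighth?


Beat values:
  eighth = 0.5 beats
  dotted quarter = 1.5 beats
  eighth = 0.5 beats
  eighth = 0.5 beats
  eighth = 0.5 beats
Sum = 0.5 + 1.5 + 0.5 + 0.5 + 0.5
= 3.5 beats


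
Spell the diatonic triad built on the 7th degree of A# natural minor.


Reasoning:
A# natural minor scale: A# B# C# D# E# F# G#
Diatonic triad on degree 7 stacks scale notes 7, 2, 4: G# B# D#
G#→B# = 4 semitones; G#→D# = 7 semitones → major triad
= G# B# D# (major)


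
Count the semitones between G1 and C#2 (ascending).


Step by step:
Absolute semitone position = octave×12 + chromatic position
G1: 1×12 + 7 = 19
C#2: 2×12 + 1 = 25
Difference = 25 - 19 = 6
= 6 semitones


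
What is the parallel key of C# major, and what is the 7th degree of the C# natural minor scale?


Parallel keys share the same tonic but differ in mode
C# major → parallel is C# minor
C# natural minor scale: C# D# E F# G# A B
= C# minor; 7th degree = B


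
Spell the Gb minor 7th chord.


Working:
Minor 7th chord = root + minor 3rd + perfect 5th + minor 7th
Seventh chords stack in thirds, so the letter names are G-B-D-F
Root: Gb
Minor 3rd above Gb: Bbb
Perfect 5th above Gb: Db
Minor 7th above Gb: Fb
Chord = Gb Bbb Db Fb


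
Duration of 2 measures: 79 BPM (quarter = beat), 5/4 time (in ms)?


Solution.
Quarter-note beat duration = 60000 / 79 ms
Beats per measure (5/4) = 5
One measure = 5 × 60000 / 79 = 300000 / 79 ms
2 measures = 2 × 300000 / 79 = 600000 / 79
= 7594.9 ms


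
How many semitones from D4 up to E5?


Solution.
Absolute semitone position = octave×12 + chromatic position
D4: 4×12 + 2 = 50
E5: 5×12 + 4 = 64
Difference = 64 - 50 = 14
= 14 semitones


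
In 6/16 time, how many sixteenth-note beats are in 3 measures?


Reasoning:
Time signature 6/16: the bottom number 16 means the sixteenth note gets one count
The top number 6 means 6 sixteenth-note beats per measure
Total = 6 × 3 measures
= 18 sixteenth-note beats


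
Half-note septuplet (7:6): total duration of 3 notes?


Solution.
Septuplet: 7 notes occupy the space of 6 half notes
Space = 6 × 2 = 12 beats
Each septuplet note = 12 / 7 = 12/7 beats
3 notes = 3 × 12/7 = 36/7
= 36/7 beats


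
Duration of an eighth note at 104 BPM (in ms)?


One quarter-note beat = 60000 / BPM = 60000 / 104 ms
Eighth note = 1/2 × quarter note
Duration = 1/2 × 60000 / 104 = 30000 / 104
= 288.5 ms


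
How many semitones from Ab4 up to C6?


Solution.
Absolute semitone position = octave×12 + chromatic position
Ab4: 4×12 + 8 = 56
C6: 6×12 + 0 = 72
Difference = 72 - 56 = 16
= 16 semitones


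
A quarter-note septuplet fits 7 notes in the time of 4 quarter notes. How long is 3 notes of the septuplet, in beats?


Septuplet: 7 notes occupy the space of 4 quarter notes
Space = 4 × 1 = 4 beats
Each septuplet note = 4 / 7 = 4/7 beats
3 notes = 3 × 4/7 = 12/7
= 12/7 beats


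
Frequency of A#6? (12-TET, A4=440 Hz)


f = 440 × 2^(n/12) where n = semitones from A4
A#6: 25 semitones from A4
f = 440 × 2^(25/12)
f = 1864.66 Hz


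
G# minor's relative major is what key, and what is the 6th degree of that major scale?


Step by step:
The relative major shares the key signature and is a minor 3rd above the minor tonic
A minor 3rd above G# is B
→ relative major of G# minor is B major
B major scale: B C# D# E F# G# A#
= B major; 6th degree = G#


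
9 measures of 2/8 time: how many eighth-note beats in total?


Time signature 2/8: the bottom number 8 means the eighth note gets one count
The top number 2 means 2 eighth-note beats per measure
Total = 2 × 9 measures
= 18 eighth-note beats


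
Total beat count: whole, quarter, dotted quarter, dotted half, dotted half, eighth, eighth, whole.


Beat values:
  whole = 4 beats
  quarter = 1 beat
  dotted quarter = 1.5 beats
  dotted half = 3 beats
  dotted half = 3 beats
  eighth = 0.5 beats
  eighth = 0.5 beats
  whole = 4 beats
Sum = 4 + 1 + 1.5 + 3 + 3 + 0.5 + 0.5 + 4
= 17.5 beats


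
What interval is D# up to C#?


Step by step:
Letter names: D → C spans 7 letter names → a 7th
Semitones: D# → C# = 10 half-steps
A 7th of 10 semitones is a minor 7th
= minor 7th


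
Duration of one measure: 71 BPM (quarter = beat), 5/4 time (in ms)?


Reasoning:
Quarter-note beat duration = 60000 / 71 ms
Beats per measure (5/4) = 5
One measure = 5 × 60000 / 71 = 300000 / 71 ms
= 4225.4 ms


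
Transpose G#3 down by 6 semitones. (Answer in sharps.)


G#3: chromatic position 8 in octave 3 → absolute = 3×12 + 8 = 44
Transpose down 6: 44 - 6 = 38
38 = 3×12 + 2 → D in octave 3
Result = D3


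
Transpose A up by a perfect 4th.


Solution.
perfect 4th: 4 letter names, 5 semitones
Letter: A + 3 → D
Pitch: A + 5 semitones, spelled as a D → D
= D


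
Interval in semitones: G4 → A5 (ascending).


Step by step:
Absolute semitone position = octave×12 + chromatic position
G4: 4×12 + 7 = 55
A5: 5×12 + 9 = 69
Difference = 69 - 55 = 14
= 14 semitones


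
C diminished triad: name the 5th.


Diminished triad = root + minor 3rd (3 semitones) + diminished 5th (6 semitones)
A triad on C stacks thirds, so the chord tones use letter names C-E-G
Root: C
Minor 3rd above C: Eb
Diminished 5th above C: Gb
The 5th = Gb


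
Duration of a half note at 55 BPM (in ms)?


Solution.
One quarter-note beat = 60000 / BPM = 60000 / 55 ms
Half note = 2 × quarter note
Duration = 2 × 60000 / 55 = 120000 / 55
= 2181.8 ms


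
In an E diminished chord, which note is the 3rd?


Diminished triad = root + minor 3rd (3 semitones) + diminished 5th (6 semitones)
A triad on E stacks thirds, so the chord tones use letter names E-G-B
Root: E
Minor 3rd above E: G
Diminished 5th above E: Bb
The 3rd = G


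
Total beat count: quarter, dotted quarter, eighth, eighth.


Beat values:
  quarter = 1 beat
  dotted quarter = 1.5 beats
  eighth = 0.5 beats
  eighth = 0.5 beats
Sum = 1 + 1.5 + 0.5 + 0.5
= 3.5 beats


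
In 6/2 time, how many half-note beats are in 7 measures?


Let's work it out.
Time signature 6/2: the bottom number 2 means the half note gets one count
The top number 6 means 6 half-note beats per measure
Total = 6 × 7 measures
= 42 half-note beats


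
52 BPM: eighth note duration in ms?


One quarter-note beat = 60000 / BPM = 60000 / 52 ms
Eighth note = 1/2 × quarter note
Duration = 1/2 × 60000 / 52 = 30000 / 52
= 576.9 ms


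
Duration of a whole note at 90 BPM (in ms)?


Working:
One quarter-note beat = 60000 / BPM = 60000 / 90 ms
Whole note = 4 × quarter note
Duration = 4 × 60000 / 90 = 240000 / 90
= 2666.7 ms


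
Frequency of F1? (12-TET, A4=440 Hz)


Working:
f = 440 × 2^(n/12) where n = semitones from A4
F1: -40 semitones from A4
f = 440 × 2^(-40/12)
f = 43.65 Hz


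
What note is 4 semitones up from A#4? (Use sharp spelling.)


A#4: chromatic position 10 in octave 4 → absolute = 4×12 + 10 = 58
Transpose up 4: 58 + 4 = 62
62 = 5×12 + 2 → D in octave 5
Result = D5


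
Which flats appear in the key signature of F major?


Flat major keys: C(0), F(1), Bb(2), Eb(3), Ab(4), Db(5), Gb(6), Cb(7)
F major has 1 flat
Order of flats: Bb Eb Ab Db Gb Cb Fb → first 1: Bb
= Bb


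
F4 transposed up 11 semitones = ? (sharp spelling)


F4: chromatic position 5 in octave 4 → absolute = 4×12 + 5 = 53
Transpose up 11: 53 + 11 = 64
64 = 5×12 + 4 → E in octave 5
Result = E5


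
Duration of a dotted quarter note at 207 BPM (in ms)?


Solution.
One quarter-note beat = 60000 / BPM = 60000 / 207 ms
Dotted quarter note = 3/2 × quarter note
Duration = 3/2 × 60000 / 207 = 90000 / 207
= 434.8 ms


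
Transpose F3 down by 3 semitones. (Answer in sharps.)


Step by step:
F3: chromatic position 5 in octave 3 → absolute = 3×12 + 5 = 41
Transpose down 3: 41 - 3 = 38
38 = 3×12 + 2 → D in octave 3
Result = D3


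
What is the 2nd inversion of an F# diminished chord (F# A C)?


Reasoning:
Root position: F# A C
2nd inversion: move root and 3rd up an octave
Bass note: C
Notes (bottom to top) = C F# A


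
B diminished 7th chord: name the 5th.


Step by step:
Diminished 7th chord = root + minor 3rd + diminished 5th + diminished 7th
Seventh chords stack in thirds, so the letter names are B-D-F-A
Root: B
Minor 3rd above B: D
Diminished 5th above B: F
Diminished 7th above B: Ab
The 5th = F


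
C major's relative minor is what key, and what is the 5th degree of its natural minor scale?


Solution.
The relative minor shares the major's key signature and starts on its 6th degree
6th degree = a major 6th above the tonic; a major 6th above C is A
→ relative minor of C major is A minor
A natural minor scale: A B C D E F G
= A minor; 5th degree = E


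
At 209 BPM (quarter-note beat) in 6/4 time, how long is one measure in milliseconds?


Solution.
Quarter-note beat duration = 60000 / 209 ms
Beats per measure (6/4) = 6
One measure = 6 × 60000 / 209 = 360000 / 209 ms
= 1722.5 ms


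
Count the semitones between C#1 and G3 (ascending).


Reasoning:
Absolute semitone position = octave×12 + chromatic position
C#1: 1×12 + 1 = 13
G3: 3×12 + 7 = 43
Difference = 43 - 13 = 30
= 30 semitones


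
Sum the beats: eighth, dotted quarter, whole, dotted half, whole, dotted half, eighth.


Beat values:
  eighth = 0.5 beats
  dotted quarter = 1.5 beats
  whole = 4 beats
  dotted half = 3 beats
  whole = 4 beats
  dotted half = 3 beats
  eighth = 0.5 beats
Sum = 0.5 + 1.5 + 4 + 3 + 4 + 3 + 0.5
= 16.5 beats


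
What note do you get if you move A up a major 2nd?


Let's work it out.
major 2nd: 2 letter names, 2 semitones
Letter: A + 1 → B
Pitch: A + 2 semitones, spelled as a B → B
= B


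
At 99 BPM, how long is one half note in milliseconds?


Let's work it out.
One quarter-note beat = 60000 / BPM = 60000 / 99 ms
Half note = 2 × quarter note
Duration = 2 × 60000 / 99 = 120000 / 99
= 1212.1 ms


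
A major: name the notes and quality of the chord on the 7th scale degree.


A major scale: A B C# D E F# G#
Diatonic triad on degree 7 stacks scale notes 7, 2, 4: G# B D
G#→B = 3 semitones; G#→D = 6 semitones → diminished triad
= G# B D (diminished)


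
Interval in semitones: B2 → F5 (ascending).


Reasoning:
Absolute semitone position = octave×12 + chromatic position
B2: 2×12 + 11 = 35
F5: 5×12 + 5 = 65
Difference = 65 - 35 = 30
= 30 semitones


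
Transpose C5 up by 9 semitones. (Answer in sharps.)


C5: chromatic position 0 in octave 5 → absolute = 5×12 + 0 = 60
Transpose up 9: 60 + 9 = 69
69 = 5×12 + 9 → A in octave 5
Result = A5


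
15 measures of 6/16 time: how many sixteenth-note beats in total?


Step by step:
Time signature 6/16: the bottom number 16 means the sixteenth note gets one count
The top number 6 means 6 sixteenth-note beats per measure
Total = 6 × 15 measures
= 90 sixteenth-note beats


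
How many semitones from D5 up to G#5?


Absolute semitone position = octave×12 + chromatic position
D5: 5×12 + 2 = 62
G#5: 5×12 + 8 = 68
Difference = 68 - 62 = 6
= 6 semitones


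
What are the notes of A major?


Solution.
Major scale pattern: W-W-H-W-W-W-H (2-2-1-2-2-2-1 semitones)
Starting from A:
  A + 2 semitones → B
  B + 2 semitones → C#
  C# + 1 semitone → D
  D + 2 semitones → E
  E + 2 semitones → F#
  F# + 2 semitones → G#
  G# + 1 semitone → A
Scale = A B C# D E F# G#


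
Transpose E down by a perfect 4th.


Step by step:
perfect 4th: 4 letter names, 5 semitones
Letter: E - 3 → B
Pitch: E - 5 semitones, spelled as a B → B
= B


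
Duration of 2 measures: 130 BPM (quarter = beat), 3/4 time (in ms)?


Quarter-note beat duration = 60000 / 130 ms
Beats per measure (3/4) = 3
One measure = 3 × 60000 / 130 = 180000 / 130 ms
2 measures = 2 × 180000 / 130 = 360000 / 130
= 2769.2 ms


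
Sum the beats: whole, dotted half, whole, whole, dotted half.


Reasoning:
Beat values:
  whole = 4 beats
  dotted half = 3 beats
  whole = 4 beats
  whole = 4 beats
  dotted half = 3 beats
Sum = 4 + 3 + 4 + 4 + 3
= 18 beats


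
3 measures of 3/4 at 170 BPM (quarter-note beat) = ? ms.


Quarter-note beat duration = 60000 / 170 ms
Beats per measure (3/4) = 3
One measure = 3 × 60000 / 170 = 180000 / 170 ms
3 measures = 3 × 180000 / 170 = 540000 / 170
= 3176.5 ms


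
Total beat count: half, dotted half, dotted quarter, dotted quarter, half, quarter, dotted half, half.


Working:
Beat values:
  half = 2 beats
  dotted half = 3 beats
  dotted quarter = 1.5 beats
  dotted quarter = 1.5 beats
  half = 2 beats
  quarter = 1 beat
  dotted half = 3 beats
  half = 2 beats
Sum = 2 + 3 + 1.5 + 1.5 + 2 + 1 + 3 + 2
= 16 beats


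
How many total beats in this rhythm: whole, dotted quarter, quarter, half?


Solution.
Beat values:
  whole = 4 beats
  dotted quarter = 1.5 beats
  quarter = 1 beat
  half = 2 beats
Sum = 4 + 1.5 + 1 + 2
= 8.5 beats


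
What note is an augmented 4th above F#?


Working:
A 4th spans 4 letter names, so from F we land on B
An augmented 4th = 6 semitones above F#
Spell B at that pitch: B#
= B#


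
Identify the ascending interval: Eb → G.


Letter names: E → G spans 3 letter names → a 3rd
Semitones: Eb → G = 4 half-steps
A 3rd of 4 semitones is a major 3rd
= major 3rd


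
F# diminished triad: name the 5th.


Diminished triad = root + minor 3rd (3 semitones) + diminished 5th (6 semitones)
A triad on F# stacks thirds, so the chord tones use letter names F-A-C
Root: F#
Minor 3rd above F#: A
Diminished 5th above F#: C
The 5th = C


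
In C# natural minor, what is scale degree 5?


Working:
Natural minor scale pattern: W-H-W-W-H-W-W (2-1-2-2-1-2-2 semitones)
Starting from C#:
  C# + 2 semitones → D#
  D# + 1 semitone → E
  E + 2 semitones → F#
  F# + 2 semitones → G#
  G# + 1 semitone → A
  A + 2 semitones → B
  B + 2 semitones → C#
Scale: C# D# E F# G# A B
Degree 5 = G#


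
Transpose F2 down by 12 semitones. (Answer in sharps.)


Let's work it out.
F2: chromatic position 5 in octave 2 → absolute = 2×12 + 5 = 29
Transpose down 12: 29 - 12 = 17
17 = 1×12 + 5 → F in octave 1
Result = F1


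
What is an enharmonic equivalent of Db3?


Solution.
Enharmonic notes sound the same pitch but are spelled with different letter names
Db and C# name the same pitch class
= C#3


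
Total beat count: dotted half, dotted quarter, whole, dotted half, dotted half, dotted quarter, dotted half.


Beat values:
  dotted half = 3 beats
  dotted quarter = 1.5 beats
  whole = 4 beats
  dotted half = 3 beats
  dotted half = 3 beats
  dotted quarter = 1.5 beats
  dotted half = 3 beats
Sum = 3 + 1.5 + 4 + 3 + 3 + 1.5 + 3
= 19 beats


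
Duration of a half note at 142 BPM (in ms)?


Working:
One quarter-note beat = 60000 / BPM = 60000 / 142 ms
Half note = 2 × quarter note
Duration = 2 × 60000 / 142 = 120000 / 142
= 845.1 ms


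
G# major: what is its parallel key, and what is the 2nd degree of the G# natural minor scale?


Let's work it out.
Parallel keys share the same tonic but differ in mode
G# major → parallel is G# minor
G# natural minor scale: G# A# B C# D# E F#
= G# minor; 2nd degree = A#


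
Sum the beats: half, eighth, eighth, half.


Reasoning:
Beat values:
  half = 2 beats
  eighth = 0.5 beats
  eighth = 0.5 beats
  half = 2 beats
Sum = 2 + 0.5 + 0.5 + 2
= 5 beats


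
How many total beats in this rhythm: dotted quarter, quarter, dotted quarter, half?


Beat values:
  dotted quarter = 1.5 beats
  quarter = 1 beat
  dotted quarter = 1.5 beats
  half = 2 beats
Sum = 1.5 + 1 + 1.5 + 2
= 6 beats


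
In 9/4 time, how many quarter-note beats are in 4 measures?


Time signature 9/4: the bottom number 4 means the quarter note gets one count
The top number 9 means 9 quarter-note beats per measure
Total = 9 × 4 measures
= 36 quarter-note beats


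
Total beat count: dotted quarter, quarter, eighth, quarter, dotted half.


Reasoning:
Beat values:
  dotted quarter = 1.5 beats
  quarter = 1 beat
  eighth = 0.5 beats
  quarter = 1 beat
  dotted half = 3 beats
Sum = 1.5 + 1 + 0.5 + 1 + 3
= 7 beats


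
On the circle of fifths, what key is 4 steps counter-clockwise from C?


Working:
Each counter-clockwise step moves down a perfect 5th (= up a perfect 4th)
From C: C → F → Bb → Eb → Ab
= Ab


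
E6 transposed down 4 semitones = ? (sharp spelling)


Step by step:
E6: chromatic position 4 in octave 6 → absolute = 6×12 + 4 = 76
Transpose down 4: 76 - 4 = 72
72 = 6×12 + 0 → C in octave 6
Result = C6


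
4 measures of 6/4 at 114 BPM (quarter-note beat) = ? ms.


Quarter-note beat duration = 60000 / 114 ms
Beats per measure (6/4) = 6
One measure = 6 × 60000 / 114 = 360000 / 114 ms
4 measures = 4 × 360000 / 114 = 1440000 / 114
= 12631.6 ms


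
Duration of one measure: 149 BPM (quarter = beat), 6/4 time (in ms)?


Reasoning:
Quarter-note beat duration = 60000 / 149 ms
Beats per measure (6/4) = 6
One measure = 6 × 60000 / 149 = 360000 / 149 ms
= 2416.1 ms


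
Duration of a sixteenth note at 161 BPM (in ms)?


Working:
One quarter-note beat = 60000 / BPM = 60000 / 161 ms
Sixteenth note = 1/4 × quarter note
Duration = 1/4 × 60000 / 161 = 15000 / 161
= 93.2 ms


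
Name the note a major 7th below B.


A 7th spans 7 letter names, so from B we land on C
A major 7th = 11 semitones below B
Spell C at that pitch: C
= C


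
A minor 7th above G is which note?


Solution.
A 7th spans 7 letter names, so from G we land on F
A minor 7th = 10 semitones above G
Spell F at that pitch: F
= F


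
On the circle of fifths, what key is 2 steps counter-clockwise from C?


Let's work it out.
Each counter-clockwise step moves down a perfect 5th (= up a perfect 4th)
From C: C → F → Bb
= Bb


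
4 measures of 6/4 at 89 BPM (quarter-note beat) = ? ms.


Quarter-note beat duration = 60000 / 89 ms
Beats per measure (6/4) = 6
One measure = 6 × 60000 / 89 = 360000 / 89 ms
4 measures = 4 × 360000 / 89 = 1440000 / 89
= 16179.8 ms


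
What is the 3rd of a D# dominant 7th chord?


Solution.
Dominant 7th chord = root + major 3rd + perfect 5th + minor 7th
Seventh chords stack in thirds, so the letter names are D-F-A-C
Root: D#
Major 3rd above D#: F##
Perfect 5th above D#: A#
Minor 7th above D#: C#
The 3rd = F##


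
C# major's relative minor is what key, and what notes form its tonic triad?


Let's work it out.
The relative minor shares the major's key signature and starts on its 6th degree
6th degree = a major 6th above the tonic; a major 6th above C# is A#
→ relative minor of C# major is A# minor
Tonic triad of A# minor = root + minor 3rd + perfect 5th = A# C# E#
= A# minor; triad = A# C# E#


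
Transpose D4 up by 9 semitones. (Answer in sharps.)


Reasoning:
D4: chromatic position 2 in octave 4 → absolute = 4×12 + 2 = 50
Transpose up 9: 50 + 9 = 59
59 = 4×12 + 11 → B in octave 4
Result = B4


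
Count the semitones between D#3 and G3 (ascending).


Solution.
Absolute semitone position = octave×12 + chromatic position
D#3: 3×12 + 3 = 39
G3: 3×12 + 7 = 43
Difference = 43 - 39 = 4
= 4 semitones


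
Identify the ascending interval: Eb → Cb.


Let's work it out.
Letter names: E → C spans 6 letter names → a 6th
Semitones: Eb → Cb = 8 half-steps
A 6th of 8 semitones is a minor 6th
= minor 6th


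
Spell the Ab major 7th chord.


Major 7th chord = root + major 3rd + perfect 5th + major 7th
Seventh chords stack in thirds, so the letter names are A-C-E-G
Root: Ab
Major 3rd above Ab: C
Perfect 5th above Ab: Eb
Major 7th above Ab: G
Chord = Ab C Eb G


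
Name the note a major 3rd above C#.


Let's work it out.
A 3rd spans 3 letter names, so from C we land on E
A major 3rd = 4 semitones above C#
Spell E at that pitch: E#
= E#


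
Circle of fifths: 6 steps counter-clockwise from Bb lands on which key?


Let's work it out.
Each counter-clockwise step moves down a perfect 5th (= up a perfect 4th)
From Bb: Bb → Eb → Ab → Db → F#/Gb → B → E
= E


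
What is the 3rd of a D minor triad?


Reasoning:
Minor triad = root + minor 3rd (3 semitones) + perfect 5th (7 semitones)
A triad on D stacks thirds, so the chord tones use letter names D-F-A
Root: D
Minor 3rd above D: F
Perfect 5th above D: A
The 3rd = F


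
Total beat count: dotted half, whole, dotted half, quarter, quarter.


Beat values:
  dotted half = 3 beats
  whole = 4 beats
  dotted half = 3 beats
  quarter = 1 beat
  quarter = 1 beat
Sum = 3 + 4 + 3 + 1 + 1
= 12 beats


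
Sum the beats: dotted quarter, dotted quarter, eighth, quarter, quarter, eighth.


Working:
Beat values:
  dotted quarter = 1.5 beats
  dotted quarter = 1.5 beats
  eighth = 0.5 beats
  quarter = 1 beat
  quarter = 1 beat
  eighth = 0.5 beats
Sum = 1.5 + 1.5 + 0.5 + 1 + 1 + 0.5
= 6 beats


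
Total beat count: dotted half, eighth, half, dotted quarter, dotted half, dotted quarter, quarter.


Reasoning:
Beat values:
  dotted half = 3 beats
  eighth = 0.5 beats
  half = 2 beats
  dotted quarter = 1.5 beats
  dotted half = 3 beats
  dotted quarter = 1.5 beats
  quarter = 1 beat
Sum = 3 + 0.5 + 2 + 1.5 + 3 + 1.5 + 1
= 12.5 beats


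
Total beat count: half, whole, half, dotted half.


Step by step:
Beat values:
  half = 2 beats
  whole = 4 beats
  half = 2 beats
  dotted half = 3 beats
Sum = 2 + 4 + 2 + 3
= 11 beats


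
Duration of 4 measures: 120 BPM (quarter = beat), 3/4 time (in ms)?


Solution.
Quarter-note beat duration = 60000 / 120 ms
Beats per measure (3/4) = 3
One measure = 3 × 60000 / 120 = 180000 / 120 ms
4 measures = 4 × 180000 / 120 = 720000 / 120
= 6000.0 ms


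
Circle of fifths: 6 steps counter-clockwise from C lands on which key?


Step by step:
Each counter-clockwise step moves down a perfect 5th (= up a perfect 4th)
From C: C → F → Bb → Eb → Ab → Db → F#/Gb
= F#/Gb


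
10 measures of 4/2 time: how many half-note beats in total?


Working:
Time signature 4/2: the bottom number 2 means the half note gets one count
The top number 4 means 4 half-note beats per measure
Total = 4 × 10 measures
= 40 half-note beats


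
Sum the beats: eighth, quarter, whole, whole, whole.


Beat values:
  eighth = 0.5 beats
  quarter = 1 beat
  whole = 4 beats
  whole = 4 beats
  whole = 4 beats
Sum = 0.5 + 1 + 4 + 4 + 4
= 13.5 beats


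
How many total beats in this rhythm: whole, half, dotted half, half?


Beat values:
  whole = 4 beats
  half = 2 beats
  dotted half = 3 beats
  half = 2 beats
Sum = 4 + 2 + 3 + 2
= 11 beats


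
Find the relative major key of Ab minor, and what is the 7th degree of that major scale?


The relative major shares the key signature and is a minor 3rd above the minor tonic
A minor 3rd above Ab is Cb
→ relative major of Ab minor is Cb major
Cb major scale: Cb Db Eb Fb Gb Ab Bb
= Cb major; 7th degree = Bb


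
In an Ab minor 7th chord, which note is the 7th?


Minor 7th chord = root + minor 3rd + perfect 5th + minor 7th
Seventh chords stack in thirds, so the letter names are A-C-E-G
Root: Ab
Minor 3rd above Ab: Cb
Perfect 5th above Ab: Eb
Minor 7th above Ab: Gb
The 7th = Gb


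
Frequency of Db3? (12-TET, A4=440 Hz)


Reasoning:
f = 440 × 2^(n/12) where n = semitones from A4
Db3: -20 semitones from A4
f = 440 × 2^(-20/12)
f = 138.59 Hz


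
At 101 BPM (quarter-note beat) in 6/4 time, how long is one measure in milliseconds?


Solution.
Quarter-note beat duration = 60000 / 101 ms
Beats per measure (6/4) = 6
One measure = 6 × 60000 / 101 = 360000 / 101 ms
= 3564.4 ms


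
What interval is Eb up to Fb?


Let's work it out.
Letter names: E → F spans 2 letter names → a 2nd
Semitones: Eb → Fb = 1 half-step
A 2nd of 1 semitone is a minor 2nd
= minor 2nd


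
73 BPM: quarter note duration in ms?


Reasoning:
One quarter-note beat = 60000 / BPM = 60000 / 73 ms
Duration = 60000 / 73
= 821.9 ms


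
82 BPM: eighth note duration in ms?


Step by step:
One quarter-note beat = 60000 / BPM = 60000 / 82 ms
Eighth note = 1/2 × quarter note
Duration = 1/2 × 60000 / 82 = 30000 / 82
= 365.9 ms


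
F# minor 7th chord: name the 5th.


Working:
Minor 7th chord = root + minor 3rd + perfect 5th + minor 7th
Seventh chords stack in thirds, so the letter names are F-A-C-E
Root: F#
Minor 3rd above F#: A
Perfect 5th above F#: C#
Minor 7th above F#: E
The 5th = C#


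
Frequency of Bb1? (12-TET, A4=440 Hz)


Let's work it out.
f = 440 × 2^(n/12) where n = semitones from A4
Bb1: -35 semitones from A4
f = 440 × 2^(-35/12)
f = 58.27 Hz


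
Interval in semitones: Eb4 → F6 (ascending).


Let's work it out.
Absolute semitone position = octave×12 + chromatic position
Eb4: 4×12 + 3 = 51
F6: 6×12 + 5 = 77
Difference = 77 - 51 = 26
= 26 semitones


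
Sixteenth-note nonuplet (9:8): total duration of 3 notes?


Let's work it out.
Nonuplet: 9 notes occupy the space of 8 sixteenth notes
Space = 8 × 1/4 = 2 beats
Each nonuplet note = 2 / 9 = 2/9 beats
3 notes = 3 × 2/9 = 2/3
= 2/3 beats


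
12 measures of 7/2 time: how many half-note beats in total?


Time signature 7/2: the bottom number 2 means the half note gets one count
The top number 7 means 7 half-note beats per measure
Total = 7 × 12 measures
= 84 half-note beats
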